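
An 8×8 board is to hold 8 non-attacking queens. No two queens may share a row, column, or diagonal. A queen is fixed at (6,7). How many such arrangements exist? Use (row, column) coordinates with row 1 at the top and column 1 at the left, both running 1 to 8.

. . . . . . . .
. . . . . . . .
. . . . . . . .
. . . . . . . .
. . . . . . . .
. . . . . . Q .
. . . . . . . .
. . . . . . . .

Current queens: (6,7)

14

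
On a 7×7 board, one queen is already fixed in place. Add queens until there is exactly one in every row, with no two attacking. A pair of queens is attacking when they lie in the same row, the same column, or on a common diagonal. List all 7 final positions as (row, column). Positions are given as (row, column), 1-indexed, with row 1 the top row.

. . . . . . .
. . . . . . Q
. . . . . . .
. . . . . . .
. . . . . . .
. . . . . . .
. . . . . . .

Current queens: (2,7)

Row 1: attacked by (2,7)→{6,7}. Safe: 1, 2, 3, 4, 5. Place at column 4.
Row 3: attacked by (1,4)→{2,4,6}; (2,7)→{6,7}. Safe: 1, 3, 5. Place at column 3.
Row 4: attacked by (1,4)→{1,4,7}; (2,7)→{5,7}; (3,3)→{2,3,4}. Safe: 6. Place at column 6.
Row 5: attacked by (1,4)→{4}; (2,7)→{4,7}; (3,3)→{1,3,5}; (4,6)→{5,6,7}. Safe: 2. Place at column 2.
Row 6: attacked by (1,4)→{4}; (2,7)→{3,7}; (3,3)→{3,6}; (4,6)→{4,6}; (5,2)→{1,2,3}. Safe: 5. Place at column 5.
Row 7: attacked by (1,4)→{4}; (2,7)→{2,7}; (3,3)→{3,7}; (4,6)→{3,6}; (5,2)→{2,4}; (6,5)→{4,5,6}. Safe: 1. Place at column 1.
Columns [4, 7, 3, 6, 2, 5, 1], r−c [-3, -5, 0, -2, 3, 1, 6], r+c [5, 9, 6, 10, 7, 11, 8] are all distinct, so no two queens attack.

(1,4) (2,7) (3,3) (4,6) (5,2) (6,5) (7,1)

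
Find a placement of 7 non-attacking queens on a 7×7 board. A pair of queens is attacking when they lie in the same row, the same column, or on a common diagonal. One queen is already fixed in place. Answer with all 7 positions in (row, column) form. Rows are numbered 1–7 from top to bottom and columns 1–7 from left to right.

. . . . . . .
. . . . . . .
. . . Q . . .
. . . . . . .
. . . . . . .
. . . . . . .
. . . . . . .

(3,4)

(1,1) (2,6) (3,4) (4,2) (5,7) (6,5) (7,3)

Row 1: attacked by (3,4)→{2,4,6}. Safe: 1, 3, 5, 7. Place at column 1.
Row 2: attacked by (1,1)→{1,2}; (3,4)→{3,4,5}. Safe: 6, 7. Place at column 6.
Row 4: attacked by (1,1)→{1,4}; (2,6)→{4,6}; (3,4)→{3,4,5}. Safe: 2, 7. Place at column 2.
Row 5: attacked by (1,1)→{1,5}; (2,6)→{3,6}; (3,4)→{2,4,6}; (4,2)→{1,2,3}. Safe: 7. Place at column 7.
Row 6: attacked by (1,1)→{1,6}; (2,6)→{2,6}; (3,4)→{1,4,7}; (4,2)→{2,4}; (5,7)→{6,7}. Safe: 3, 5. Place at column 5.
Row 7: attacked by (1,1)→{1,7}; (2,6)→{1,6}; (3,4)→{4}; (4,2)→{2,5}; (5,7)→{5,7}; (6,5)→{4,5,6}. Safe: 3. Place at column 3.
Columns [1, 6, 4, 2, 7, 5, 3], r−c [0, -4, -1, 2, -2, 1, 4], r+c [2, 8, 7, 6, 12, 11, 10] are all distinct, so no two queens attack.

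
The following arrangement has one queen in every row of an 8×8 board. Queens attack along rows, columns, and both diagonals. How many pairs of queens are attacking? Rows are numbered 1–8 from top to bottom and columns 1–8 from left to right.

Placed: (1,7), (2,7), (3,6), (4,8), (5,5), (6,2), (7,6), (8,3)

4

Same column: (1,7)–(2,7) (column 7); (3,6)–(7,6) (column 6).
Same diagonal: (1,7)–(6,2) (|1−6| = |7−2| = 5); (2,7)–(3,6) (|2−3| = |7−6| = 1).
Total attacking pairs: 4.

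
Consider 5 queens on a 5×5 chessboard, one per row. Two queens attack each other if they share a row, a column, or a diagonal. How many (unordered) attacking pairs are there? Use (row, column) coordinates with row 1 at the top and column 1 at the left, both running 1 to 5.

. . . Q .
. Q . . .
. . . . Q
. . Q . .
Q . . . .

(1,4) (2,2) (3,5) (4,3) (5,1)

All columns are distinct and no two queens satisfy |Δrow| = |Δcol|, so no pair attacks.

0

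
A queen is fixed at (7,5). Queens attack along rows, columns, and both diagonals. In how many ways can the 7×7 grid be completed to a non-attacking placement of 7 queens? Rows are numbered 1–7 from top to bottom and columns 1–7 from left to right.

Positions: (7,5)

6

Branch on row 1: col 1 → 1; col 2 → 1; col 3 → 2; col 4 → 1; col 6 → 0; col 7 → 1.
Sum: 1 + 1 + 2 + 1 + 0 + 1 = 6.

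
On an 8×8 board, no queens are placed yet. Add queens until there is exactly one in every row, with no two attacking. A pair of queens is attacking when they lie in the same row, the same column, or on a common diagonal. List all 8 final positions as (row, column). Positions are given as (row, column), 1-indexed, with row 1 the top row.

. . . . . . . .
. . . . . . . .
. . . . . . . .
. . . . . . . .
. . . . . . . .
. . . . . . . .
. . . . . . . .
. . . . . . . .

Row 1: Safe: 1, 2, 3, 4, 5, 6, 7, 8. Place at column 4.
Row 2: attacked by (1,4)→{3,4,5}. Safe: 1, 2, 6, 7, 8. Place at column 6.
Row 3: attacked by (1,4)→{2,4,6}; (2,6)→{5,6,7}. Safe: 1, 3, 8. Place at column 1.
Row 4: attacked by (1,4)→{1,4,7}; (2,6)→{4,6,8}; (3,1)→{1,2}. Safe: 3, 5. Place at column 5.
Row 5: attacked by (1,4)→{4,8}; (2,6)→{3,6}; (3,1)→{1,3}; (4,5)→{4,5,6}. Safe: 2, 7. Place at column 2.
Row 6: attacked by (1,4)→{4}; (2,6)→{2,6}; (3,1)→{1,4}; (4,5)→{3,5,7}; (5,2)→{1,2,3}. Safe: 8. Place at column 8.
Row 7: attacked by (1,4)→{4}; (2,6)→{1,6}; (3,1)→{1,5}; (4,5)→{2,5,8}; (5,2)→{2,4}; (6,8)→{7,8}. Safe: 3. Place at column 3.
Row 8: attacked by (1,4)→{4}; (2,6)→{6}; (3,1)→{1,6}; (4,5)→{1,5}; (5,2)→{2,5}; (6,8)→{6,8}; (7,3)→{2,3,4}. Safe: 7. Place at column 7.
Columns [4, 6, 1, 5, 2, 8, 3, 7], r−c [-3, -4, 2, -1, 3, -2, 4, 1], r+c [5, 8, 4, 9, 7, 14, 10, 15] are all distinct, so no two queens attack.

(1,4) (2,6) (3,1) (4,5) (5,2) (6,8) (7,3) (8,7)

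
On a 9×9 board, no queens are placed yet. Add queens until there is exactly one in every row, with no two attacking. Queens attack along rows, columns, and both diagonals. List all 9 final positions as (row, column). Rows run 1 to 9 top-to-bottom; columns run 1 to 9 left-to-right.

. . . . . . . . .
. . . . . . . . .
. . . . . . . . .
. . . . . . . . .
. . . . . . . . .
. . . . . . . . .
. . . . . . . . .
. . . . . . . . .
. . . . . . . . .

Row 1: Safe: 1, 2, 3, 4, 5, 6, 7, 8, 9. Place at column 9.
Row 2: attacked by (1,9)→{8,9}. Safe: 1, 2, 3, 4, 5, 6, 7. Place at column 5.
Row 3: attacked by (1,9)→{7,9}; (2,5)→{4,5,6}. Safe: 1, 2, 3, 8. Place at column 1.
Row 4: attacked by (1,9)→{6,9}; (2,5)→{3,5,7}; (3,1)→{1,2}. Safe: 4, 8. Place at column 8.
Row 5: attacked by (1,9)→{5,9}; (2,5)→{2,5,8}; (3,1)→{1,3}; (4,8)→{7,8,9}. Safe: 4, 6. Place at column 4.
Row 6: attacked by (1,9)→{4,9}; (2,5)→{1,5,9}; (3,1)→{1,4}; (4,8)→{6,8}; (5,4)→{3,4,5}. Safe: 2, 7. Place at column 2.
Row 7: attacked by (1,9)→{3,9}; (2,5)→{5}; (3,1)→{1,5}; (4,8)→{5,8}; (5,4)→{2,4,6}; (6,2)→{1,2,3}. Safe: 7. Place at column 7.
Row 8: attacked by (1,9)→{2,9}; (2,5)→{5}; (3,1)→{1,6}; (4,8)→{4,8}; (5,4)→{1,4,7}; (6,2)→{2,4}; (7,7)→{6,7,8}. Safe: 3. Place at column 3.
Row 9: attacked by (1,9)→{1,9}; (2,5)→{5}; (3,1)→{1,7}; (4,8)→{3,8}; (5,4)→{4,8}; (6,2)→{2,5}; (7,7)→{5,7,9}; (8,3)→{2,3,4}. Safe: 6. Place at column 6.
Columns [9, 5, 1, 8, 4, 2, 7, 3, 6], r−c [-8, -3, 2, -4, 1, 4, 0, 5, 3], r+c [10, 7, 4, 12, 9, 8, 14, 11, 15] are all distinct, so no two queens attack.

(1,9) (2,5) (3,1) (4,8) (5,4) (6,2) (7,7) (8,3) (9,6)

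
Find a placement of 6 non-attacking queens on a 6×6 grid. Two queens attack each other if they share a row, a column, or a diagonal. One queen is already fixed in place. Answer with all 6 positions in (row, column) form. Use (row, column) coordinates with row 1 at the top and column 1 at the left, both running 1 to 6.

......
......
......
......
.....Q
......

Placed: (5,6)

Row 1: attacked by (5,6)→{2,6}. Safe: 1, 3, 4, 5. Place at column 4.
Row 2: attacked by (1,4)→{3,4,5}; (5,6)→{3,6}. Safe: 1, 2. Place at column 1.
Row 3: attacked by (1,4)→{2,4,6}; (2,1)→{1,2}; (5,6)→{4,6}. Safe: 3, 5. Place at column 5.
Row 4: attacked by (1,4)→{1,4}; (2,1)→{1,3}; (3,5)→{4,5,6}; (5,6)→{5,6}. Safe: 2. Place at column 2.
Row 6: attacked by (1,4)→{4}; (2,1)→{1,5}; (3,5)→{2,5}; (4,2)→{2,4}; (5,6)→{5,6}. Safe: 3. Place at column 3.
Columns [4, 1, 5, 2, 6, 3], r−c [-3, 1, -2, 2, -1, 3], r+c [5, 3, 8, 6, 11, 9] are all distinct, so no two queens attack.

(1,4) (2,1) (3,5) (4,2) (5,6) (6,3)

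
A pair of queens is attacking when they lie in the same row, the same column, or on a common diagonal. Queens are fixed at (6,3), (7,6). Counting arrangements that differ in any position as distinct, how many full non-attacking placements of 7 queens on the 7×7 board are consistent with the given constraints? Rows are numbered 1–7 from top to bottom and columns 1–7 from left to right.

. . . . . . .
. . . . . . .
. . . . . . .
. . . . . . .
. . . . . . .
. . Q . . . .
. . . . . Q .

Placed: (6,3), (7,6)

3

Branch on row 1: col 1 → 0; col 2 → 3; col 4 → 0; col 5 → 0; col 7 → 0.
Sum: 0 + 3 + 0 + 0 + 0 = 3.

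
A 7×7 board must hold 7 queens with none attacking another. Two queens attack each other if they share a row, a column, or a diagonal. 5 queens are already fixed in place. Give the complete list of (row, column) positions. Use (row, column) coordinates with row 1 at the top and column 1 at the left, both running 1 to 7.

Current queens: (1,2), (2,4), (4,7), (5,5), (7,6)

Row 3: attacked by (1,2)→{2,4}; (2,4)→{3,4,5}; (4,7)→{6,7}; (5,5)→{3,5,7}; (7,6)→{2,6}. Safe: 1. Place at column 1.
Row 6: attacked by (1,2)→{2,7}; (2,4)→{4}; (3,1)→{1,4}; (4,7)→{5,7}; (5,5)→{4,5,6}; (7,6)→{5,6,7}. Safe: 3. Place at column 3.
Columns [2, 4, 1, 7, 5, 3, 6], r−c [-1, -2, 2, -3, 0, 3, 1], r+c [3, 6, 4, 11, 10, 9, 13] are all distinct, so no two queens attack.

(1,2) (2,4) (3,1) (4,7) (5,5) (6,3) (7,6)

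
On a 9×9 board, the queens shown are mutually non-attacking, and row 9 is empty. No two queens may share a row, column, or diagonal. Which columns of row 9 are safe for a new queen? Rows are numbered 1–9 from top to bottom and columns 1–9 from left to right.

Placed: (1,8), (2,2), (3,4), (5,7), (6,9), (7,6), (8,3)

columns 1, 5

(1,8) attacks row 9 at column 8.
(2,2) attacks row 9 at column 2 and diagonals 9.
(3,4) attacks row 9 at column 4.
(5,7) attacks row 9 at column 7 and diagonals 3.
(6,9) attacks row 9 at column 9 and diagonals 6.
(7,6) attacks row 9 at column 6 and diagonals 4, 8.
(8,3) attacks row 9 at column 3 and diagonals 2, 4.
Attacked columns: {2, 3, 4, 6, 7, 8, 9}. Safe: {1, 5}.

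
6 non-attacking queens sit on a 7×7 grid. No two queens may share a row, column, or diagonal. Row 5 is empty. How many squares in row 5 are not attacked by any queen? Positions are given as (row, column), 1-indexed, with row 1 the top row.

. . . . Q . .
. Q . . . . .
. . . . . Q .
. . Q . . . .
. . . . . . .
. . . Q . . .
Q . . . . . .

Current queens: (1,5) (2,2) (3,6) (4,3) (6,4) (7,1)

1

(1,5) attacks row 5 at column 5 and diagonals 1.
(2,2) attacks row 5 at column 2 and diagonals 5.
(3,6) attacks row 5 at column 6 and diagonals 4.
(4,3) attacks row 5 at column 3 and diagonals 2, 4.
(6,4) attacks row 5 at column 4 and diagonals 3, 5.
(7,1) attacks row 5 at column 1 and diagonals 3.
Attacked columns: {1, 2, 3, 4, 5, 6}. Safe: {7}.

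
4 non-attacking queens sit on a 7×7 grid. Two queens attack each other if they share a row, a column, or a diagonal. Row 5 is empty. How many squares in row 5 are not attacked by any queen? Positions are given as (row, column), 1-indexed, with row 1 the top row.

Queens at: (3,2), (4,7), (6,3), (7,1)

(3,2) attacks row 5 at column 2 and diagonals 4.
(4,7) attacks row 5 at column 7 and diagonals 6.
(6,3) attacks row 5 at column 3 and diagonals 2, 4.
(7,1) attacks row 5 at column 1 and diagonals 3.
Attacked columns: {1, 2, 3, 4, 6, 7}. Safe: {5}.

1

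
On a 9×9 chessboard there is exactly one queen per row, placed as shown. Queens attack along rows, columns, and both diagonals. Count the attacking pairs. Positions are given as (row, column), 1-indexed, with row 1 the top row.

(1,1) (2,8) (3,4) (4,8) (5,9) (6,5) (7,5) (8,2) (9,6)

Same column: (2,8)–(4,8) (column 8); (6,5)–(7,5) (column 5).
Same diagonal: (2,8)–(8,2) (|2−8| = |8−2| = 6); (4,8)–(5,9) (|4−5| = |8−9| = 1); (4,8)–(7,5) (|4−7| = |8−5| = 3).
Total attacking pairs: 5.

5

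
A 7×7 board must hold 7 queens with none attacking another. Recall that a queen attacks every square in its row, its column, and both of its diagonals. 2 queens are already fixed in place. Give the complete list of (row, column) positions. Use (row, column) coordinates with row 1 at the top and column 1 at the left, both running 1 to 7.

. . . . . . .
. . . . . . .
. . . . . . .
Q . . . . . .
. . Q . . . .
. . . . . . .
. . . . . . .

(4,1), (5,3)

Row 1: attacked by (4,1)→{1,4}; (5,3)→{3,7}. Safe: 2, 5, 6. Place at column 6.
Row 2: attacked by (1,6)→{5,6,7}; (4,1)→{1,3}; (5,3)→{3,6}. Safe: 2, 4. Place at column 4.
Row 3: attacked by (1,6)→{4,6}; (2,4)→{3,4,5}; (4,1)→{1,2}; (5,3)→{1,3,5}. Safe: 7. Place at column 7.
Row 6: attacked by (1,6)→{1,6}; (2,4)→{4}; (3,7)→{4,7}; (4,1)→{1,3}; (5,3)→{2,3,4}. Safe: 5. Place at column 5.
Row 7: attacked by (1,6)→{6}; (2,4)→{4}; (3,7)→{3,7}; (4,1)→{1,4}; (5,3)→{1,3,5}; (6,5)→{4,5,6}. Safe: 2. Place at column 2.
Columns [6, 4, 7, 1, 3, 5, 2], r−c [-5, -2, -4, 3, 2, 1, 5], r+c [7, 6, 10, 5, 8, 11, 9] are all distinct, so no two queens attack.

(1,6) (2,4) (3,7) (4,1) (5,3) (6,5) (7,2)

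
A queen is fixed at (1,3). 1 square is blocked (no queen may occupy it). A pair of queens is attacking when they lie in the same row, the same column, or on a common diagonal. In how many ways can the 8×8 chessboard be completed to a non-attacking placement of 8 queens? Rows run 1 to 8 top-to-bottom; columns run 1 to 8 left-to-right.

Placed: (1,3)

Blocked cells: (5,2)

16

Branch on row 2: col 1 → 1; col 5 → 4; col 6 → 8; col 7 → 2; col 8 → 1.
Sum: 1 + 4 + 8 + 2 + 1 = 16.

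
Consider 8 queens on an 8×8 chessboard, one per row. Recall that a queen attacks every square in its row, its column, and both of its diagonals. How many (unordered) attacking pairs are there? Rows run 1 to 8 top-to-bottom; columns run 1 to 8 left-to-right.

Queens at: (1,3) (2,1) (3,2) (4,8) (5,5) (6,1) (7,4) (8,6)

2

Same column: (2,1)–(6,1) (column 1).
Same diagonal: (2,1)–(3,2) (|2−3| = |1−2| = 1).
Total attacking pairs: 2.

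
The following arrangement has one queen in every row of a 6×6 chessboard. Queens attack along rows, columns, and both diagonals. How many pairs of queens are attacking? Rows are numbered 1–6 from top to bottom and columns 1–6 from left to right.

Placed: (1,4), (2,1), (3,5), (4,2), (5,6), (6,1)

1

Same column: (2,1)–(6,1) (column 1).
Total attacking pairs: 1.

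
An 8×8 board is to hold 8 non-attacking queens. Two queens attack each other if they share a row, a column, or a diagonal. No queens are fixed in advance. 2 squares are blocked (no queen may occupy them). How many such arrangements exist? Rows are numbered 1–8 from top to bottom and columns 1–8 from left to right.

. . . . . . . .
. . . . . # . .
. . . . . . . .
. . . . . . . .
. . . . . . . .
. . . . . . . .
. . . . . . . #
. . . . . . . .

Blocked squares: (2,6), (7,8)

72

Branch on row 1: col 1 → 3; col 2 → 6; col 3 → 7; col 4 → 14; col 5 → 16; col 6 → 15; col 7 → 7; col 8 → 4.
Sum: 3 + 6 + 7 + 14 + 16 + 15 + 7 + 4 = 72.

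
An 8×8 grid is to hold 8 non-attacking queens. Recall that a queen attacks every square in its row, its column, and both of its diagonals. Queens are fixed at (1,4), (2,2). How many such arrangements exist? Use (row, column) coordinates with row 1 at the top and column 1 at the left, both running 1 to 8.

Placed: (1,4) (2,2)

Branch on row 3: col 5 → 1; col 7 → 3; col 8 → 2.
Sum: 1 + 3 + 2 = 6.

6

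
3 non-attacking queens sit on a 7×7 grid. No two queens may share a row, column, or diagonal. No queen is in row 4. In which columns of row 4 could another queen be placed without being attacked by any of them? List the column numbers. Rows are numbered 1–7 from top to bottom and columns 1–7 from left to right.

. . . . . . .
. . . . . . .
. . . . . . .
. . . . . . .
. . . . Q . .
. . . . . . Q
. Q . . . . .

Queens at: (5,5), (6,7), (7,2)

(5,5) attacks row 4 at column 5 and diagonals 4, 6.
(6,7) attacks row 4 at column 7 and diagonals 5.
(7,2) attacks row 4 at column 2 and diagonals 5.
Attacked columns: {2, 4, 5, 6, 7}. Safe: {1, 3}.

columns 1, 3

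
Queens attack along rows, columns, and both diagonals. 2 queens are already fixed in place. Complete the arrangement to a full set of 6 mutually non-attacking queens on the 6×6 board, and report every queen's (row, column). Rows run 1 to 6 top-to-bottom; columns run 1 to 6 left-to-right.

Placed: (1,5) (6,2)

Row 2: attacked by (1,5)→{4,5,6}; (6,2)→{2,6}. Safe: 1, 3. Place at column 3.
Row 3: attacked by (1,5)→{3,5}; (2,3)→{2,3,4}; (6,2)→{2,5}. Safe: 1, 6. Place at column 1.
Row 4: attacked by (1,5)→{2,5}; (2,3)→{1,3,5}; (3,1)→{1,2}; (6,2)→{2,4}. Safe: 6. Place at column 6.
Row 5: attacked by (1,5)→{1,5}; (2,3)→{3,6}; (3,1)→{1,3}; (4,6)→{5,6}; (6,2)→{1,2,3}. Safe: 4. Place at column 4.
Columns [5, 3, 1, 6, 4, 2], r−c [-4, -1, 2, -2, 1, 4], r+c [6, 5, 4, 10, 9, 8] are all distinct, so no two queens attack.

(1,5) (2,3) (3,1) (4,6) (5,4) (6,2)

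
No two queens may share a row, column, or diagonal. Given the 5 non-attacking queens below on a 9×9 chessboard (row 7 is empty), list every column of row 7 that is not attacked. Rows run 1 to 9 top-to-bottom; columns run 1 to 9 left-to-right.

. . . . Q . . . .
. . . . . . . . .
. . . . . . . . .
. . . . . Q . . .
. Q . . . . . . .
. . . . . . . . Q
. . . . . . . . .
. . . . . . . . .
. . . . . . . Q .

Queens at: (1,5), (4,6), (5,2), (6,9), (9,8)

(1,5) attacks row 7 at column 5.
(4,6) attacks row 7 at column 6 and diagonals 3, 9.
(5,2) attacks row 7 at column 2 and diagonals 4.
(6,9) attacks row 7 at column 9 and diagonals 8.
(9,8) attacks row 7 at column 8 and diagonals 6.
Attacked columns: {2, 3, 4, 5, 6, 8, 9}. Safe: {1, 7}.

columns 1, 7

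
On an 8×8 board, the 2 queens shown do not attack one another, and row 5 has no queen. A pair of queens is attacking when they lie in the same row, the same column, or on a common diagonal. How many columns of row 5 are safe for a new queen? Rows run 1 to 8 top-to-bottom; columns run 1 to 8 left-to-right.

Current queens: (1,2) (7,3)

3

(1,2) attacks row 5 at column 2 and diagonals 6.
(7,3) attacks row 5 at column 3 and diagonals 1, 5.
Attacked columns: {1, 2, 3, 5, 6}. Safe: {4, 7, 8}.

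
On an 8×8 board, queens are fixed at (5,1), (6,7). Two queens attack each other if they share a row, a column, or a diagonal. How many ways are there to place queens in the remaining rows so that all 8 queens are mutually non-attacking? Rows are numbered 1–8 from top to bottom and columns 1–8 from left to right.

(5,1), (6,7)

6

Branch on row 1: col 3 → 2; col 4 → 2; col 6 → 1; col 8 → 1.
Sum: 2 + 2 + 1 + 1 = 6.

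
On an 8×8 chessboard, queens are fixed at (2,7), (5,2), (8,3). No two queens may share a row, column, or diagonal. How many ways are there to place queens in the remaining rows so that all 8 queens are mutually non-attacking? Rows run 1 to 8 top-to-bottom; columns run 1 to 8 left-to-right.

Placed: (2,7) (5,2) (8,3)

Branch on row 1: col 1 → 1; col 4 → 0; col 5 → 1.
Sum: 1 + 0 + 1 = 2.

2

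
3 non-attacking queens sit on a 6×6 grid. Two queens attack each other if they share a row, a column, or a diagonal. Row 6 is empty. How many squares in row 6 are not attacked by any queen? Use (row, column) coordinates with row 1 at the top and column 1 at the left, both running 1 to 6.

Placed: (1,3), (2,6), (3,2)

2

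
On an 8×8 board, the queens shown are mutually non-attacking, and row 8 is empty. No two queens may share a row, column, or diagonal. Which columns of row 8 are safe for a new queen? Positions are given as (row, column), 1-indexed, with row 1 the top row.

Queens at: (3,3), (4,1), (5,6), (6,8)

columns 2, 4, 7

(3,3) attacks row 8 at column 3 and diagonals 8.
(4,1) attacks row 8 at column 1 and diagonals 5.
(5,6) attacks row 8 at column 6 and diagonals 3.
(6,8) attacks row 8 at column 8 and diagonals 6.
Attacked columns: {1, 3, 5, 6, 8}. Safe: {2, 4, 7}.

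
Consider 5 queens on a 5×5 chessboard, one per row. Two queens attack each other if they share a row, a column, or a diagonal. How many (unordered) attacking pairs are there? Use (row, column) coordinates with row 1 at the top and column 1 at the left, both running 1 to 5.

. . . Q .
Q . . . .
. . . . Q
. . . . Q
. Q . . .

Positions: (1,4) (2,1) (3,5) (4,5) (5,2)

1

Same column: (3,5)–(4,5) (column 5).
Total attacking pairs: 1.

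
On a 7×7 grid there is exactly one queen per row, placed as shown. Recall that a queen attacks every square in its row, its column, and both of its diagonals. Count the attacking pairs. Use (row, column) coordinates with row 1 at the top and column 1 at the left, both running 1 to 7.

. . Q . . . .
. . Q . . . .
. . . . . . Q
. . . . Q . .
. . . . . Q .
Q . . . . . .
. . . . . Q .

Same column: (1,3)–(2,3) (column 3); (5,6)–(7,6) (column 6).
Same diagonal: (2,3)–(4,5) (|2−4| = |3−5| = 2); (2,3)–(5,6) (|2−5| = |3−6| = 3); (4,5)–(5,6) (|4−5| = |5−6| = 1).
Total attacking pairs: 5.

5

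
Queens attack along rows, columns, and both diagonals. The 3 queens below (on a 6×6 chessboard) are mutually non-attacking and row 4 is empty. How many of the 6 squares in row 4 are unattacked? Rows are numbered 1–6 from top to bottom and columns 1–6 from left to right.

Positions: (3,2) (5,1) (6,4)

1

(3,2) attacks row 4 at column 2 and diagonals 1, 3.
(5,1) attacks row 4 at column 1 and diagonals 2.
(6,4) attacks row 4 at column 4 and diagonals 2, 6.
Attacked columns: {1, 2, 3, 4, 6}. Safe: {5}.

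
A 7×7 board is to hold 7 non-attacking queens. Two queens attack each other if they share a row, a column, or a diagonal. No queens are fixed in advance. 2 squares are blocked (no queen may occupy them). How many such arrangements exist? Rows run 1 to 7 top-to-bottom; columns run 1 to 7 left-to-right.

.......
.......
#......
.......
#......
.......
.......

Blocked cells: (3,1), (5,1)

Branch on row 1: col 1 → 4; col 2 → 3; col 3 → 5; col 4 → 5; col 5 → 5; col 6 → 4; col 7 → 2.
Sum: 4 + 3 + 5 + 5 + 5 + 4 + 2 = 28.

28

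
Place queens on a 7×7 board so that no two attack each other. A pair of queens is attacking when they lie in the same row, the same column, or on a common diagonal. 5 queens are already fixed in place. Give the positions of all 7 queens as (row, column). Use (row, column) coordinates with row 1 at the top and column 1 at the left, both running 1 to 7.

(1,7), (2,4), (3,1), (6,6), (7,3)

(1,7) (2,4) (3,1) (4,5) (5,2) (6,6) (7,3)

Row 4: attacked by (1,7)→{4,7}; (2,4)→{2,4,6}; (3,1)→{1,2}; (6,6)→{4,6}; (7,3)→{3,6}. Safe: 5. Place at column 5.
Row 5: attacked by (1,7)→{3,7}; (2,4)→{1,4,7}; (3,1)→{1,3}; (4,5)→{4,5,6}; (6,6)→{5,6,7}; (7,3)→{1,3,5}. Safe: 2. Place at column 2.
Columns [7, 4, 1, 5, 2, 6, 3], r−c [-6, -2, 2, -1, 3, 0, 4], r+c [8, 6, 4, 9, 7, 12, 10] are all distinct, so no two queens attack.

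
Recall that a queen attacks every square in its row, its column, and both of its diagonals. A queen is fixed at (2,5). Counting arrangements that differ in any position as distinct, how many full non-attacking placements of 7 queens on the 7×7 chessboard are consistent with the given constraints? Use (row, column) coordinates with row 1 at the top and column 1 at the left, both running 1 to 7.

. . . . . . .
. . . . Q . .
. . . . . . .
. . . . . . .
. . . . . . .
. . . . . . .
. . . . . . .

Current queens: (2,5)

Branch on row 1: col 1 → 1; col 2 → 3; col 3 → 1; col 7 → 1.
Sum: 1 + 3 + 1 + 1 = 6.

6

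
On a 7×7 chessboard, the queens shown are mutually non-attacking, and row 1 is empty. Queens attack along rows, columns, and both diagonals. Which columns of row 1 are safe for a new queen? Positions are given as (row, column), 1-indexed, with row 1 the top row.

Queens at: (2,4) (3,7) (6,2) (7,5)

columns 1, 6

(2,4) attacks row 1 at column 4 and diagonals 3, 5.
(3,7) attacks row 1 at column 7 and diagonals 5.
(6,2) attacks row 1 at column 2 and diagonals 7.
(7,5) attacks row 1 at column 5.
Attacked columns: {2, 3, 4, 5, 7}. Safe: {1, 6}.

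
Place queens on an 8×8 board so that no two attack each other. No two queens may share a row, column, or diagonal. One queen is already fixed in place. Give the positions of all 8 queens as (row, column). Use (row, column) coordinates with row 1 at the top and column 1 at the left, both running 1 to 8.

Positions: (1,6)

Row 2: attacked by (1,6)→{5,6,7}. Safe: 1, 2, 3, 4, 8. Place at column 3.
Row 3: attacked by (1,6)→{4,6,8}; (2,3)→{2,3,4}. Safe: 1, 5, 7. Place at column 7.
Row 4: attacked by (1,6)→{3,6}; (2,3)→{1,3,5}; (3,7)→{6,7,8}. Safe: 2, 4. Place at column 4.
Row 5: attacked by (1,6)→{2,6}; (2,3)→{3,6}; (3,7)→{5,7}; (4,4)→{3,4,5}. Safe: 1, 8. Place at column 1.
Row 6: attacked by (1,6)→{1,6}; (2,3)→{3,7}; (3,7)→{4,7}; (4,4)→{2,4,6}; (5,1)→{1,2}. Safe: 5, 8. Place at column 8.
Row 7: attacked by (1,6)→{6}; (2,3)→{3,8}; (3,7)→{3,7}; (4,4)→{1,4,7}; (5,1)→{1,3}; (6,8)→{7,8}. Safe: 2, 5. Place at column 2.
Row 8: attacked by (1,6)→{6}; (2,3)→{3}; (3,7)→{2,7}; (4,4)→{4,8}; (5,1)→{1,4}; (6,8)→{6,8}; (7,2)→{1,2,3}. Safe: 5. Place at column 5.
Columns [6, 3, 7, 4, 1, 8, 2, 5], r−c [-5, -1, -4, 0, 4, -2, 5, 3], r+c [7, 5, 10, 8, 6, 14, 9, 13] are all distinct, so no two queens attack.

(1,6) (2,3) (3,7) (4,4) (5,1) (6,8) (7,2) (8,5)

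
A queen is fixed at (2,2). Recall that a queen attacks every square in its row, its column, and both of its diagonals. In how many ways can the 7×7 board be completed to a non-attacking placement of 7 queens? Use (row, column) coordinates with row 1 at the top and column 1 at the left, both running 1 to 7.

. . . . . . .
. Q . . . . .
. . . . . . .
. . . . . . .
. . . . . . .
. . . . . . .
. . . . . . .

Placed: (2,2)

Branch on row 1: col 4 → 1; col 5 → 1; col 6 → 1; col 7 → 1.
Sum: 1 + 1 + 1 + 1 = 4.

4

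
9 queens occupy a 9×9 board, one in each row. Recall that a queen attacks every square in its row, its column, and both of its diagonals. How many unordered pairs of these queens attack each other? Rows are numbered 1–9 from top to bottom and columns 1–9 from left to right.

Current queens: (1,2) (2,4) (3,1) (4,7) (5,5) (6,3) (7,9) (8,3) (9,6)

Same column: (6,3)–(8,3) (column 3).
Same diagonal: (2,4)–(7,9) (|2−7| = |4−9| = 5); (4,7)–(8,3) (|4−8| = |7−3| = 4); (6,3)–(9,6) (|6−9| = |3−6| = 3).
Total attacking pairs: 4.

4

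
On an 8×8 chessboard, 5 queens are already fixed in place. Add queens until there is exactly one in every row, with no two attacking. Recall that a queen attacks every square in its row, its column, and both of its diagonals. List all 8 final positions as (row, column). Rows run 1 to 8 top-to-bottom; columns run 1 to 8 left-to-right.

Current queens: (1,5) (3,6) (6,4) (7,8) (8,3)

Row 2: attacked by (1,5)→{4,5,6}; (3,6)→{5,6,7}; (6,4)→{4,8}; (7,8)→{3,8}; (8,3)→{3}. Safe: 1, 2. Place at column 2.
Row 4: attacked by (1,5)→{2,5,8}; (2,2)→{2,4}; (3,6)→{5,6,7}; (6,4)→{2,4,6}; (7,8)→{5,8}; (8,3)→{3,7}. Safe: 1. Place at column 1.
Row 5: attacked by (1,5)→{1,5}; (2,2)→{2,5}; (3,6)→{4,6,8}; (4,1)→{1,2}; (6,4)→{3,4,5}; (7,8)→{6,8}; (8,3)→{3,6}. Safe: 7. Place at column 7.
Columns [5, 2, 6, 1, 7, 4, 8, 3], r−c [-4, 0, -3, 3, -2, 2, -1, 5], r+c [6, 4, 9, 5, 12, 10, 15, 11] are all distinct, so no two queens attack.

(1,5) (2,2) (3,6) (4,1) (5,7) (6,4) (7,8) (8,3)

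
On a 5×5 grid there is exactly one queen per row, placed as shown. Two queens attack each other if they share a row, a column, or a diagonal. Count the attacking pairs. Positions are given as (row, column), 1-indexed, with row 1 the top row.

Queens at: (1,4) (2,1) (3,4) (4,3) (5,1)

Same column: (1,4)–(3,4) (column 4); (2,1)–(5,1) (column 1).
Same diagonal: (2,1)–(4,3) (|2−4| = |1−3| = 2); (3,4)–(4,3) (|3−4| = |4−3| = 1).
Total attacking pairs: 4.

4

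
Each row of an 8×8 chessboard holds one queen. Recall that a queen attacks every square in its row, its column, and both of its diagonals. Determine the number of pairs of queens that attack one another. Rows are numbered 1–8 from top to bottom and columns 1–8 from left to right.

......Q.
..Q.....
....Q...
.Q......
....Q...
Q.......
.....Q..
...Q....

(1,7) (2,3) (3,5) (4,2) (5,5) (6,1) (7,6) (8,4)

2

Same column: (3,5)–(5,5) (column 5).
Same diagonal: (1,7)–(3,5) (|1−3| = |7−5| = 2).
Total attacking pairs: 2.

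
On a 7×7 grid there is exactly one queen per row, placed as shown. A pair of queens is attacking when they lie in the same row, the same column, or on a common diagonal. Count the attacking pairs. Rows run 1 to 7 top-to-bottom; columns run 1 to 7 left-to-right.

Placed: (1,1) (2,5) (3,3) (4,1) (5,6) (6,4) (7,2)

Same column: (1,1)–(4,1) (column 1).
Same diagonal: (1,1)–(3,3) (|1−3| = |1−3| = 2).
Total attacking pairs: 2.

2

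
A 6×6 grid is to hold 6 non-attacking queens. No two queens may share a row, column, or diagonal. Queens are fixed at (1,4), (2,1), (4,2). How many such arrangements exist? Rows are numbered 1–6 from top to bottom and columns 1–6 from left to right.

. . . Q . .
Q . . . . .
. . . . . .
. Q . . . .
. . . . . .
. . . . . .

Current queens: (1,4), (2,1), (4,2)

Branch on row 3: col 5 → 1.
Sum: 1 = 1.

1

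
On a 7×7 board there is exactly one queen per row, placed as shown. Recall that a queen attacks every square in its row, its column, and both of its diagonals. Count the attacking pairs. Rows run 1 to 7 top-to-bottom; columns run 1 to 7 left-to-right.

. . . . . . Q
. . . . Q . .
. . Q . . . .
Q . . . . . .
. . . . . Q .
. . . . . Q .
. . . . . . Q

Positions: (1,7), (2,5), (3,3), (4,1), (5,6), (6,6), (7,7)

5

Same column: (1,7)–(7,7) (column 7); (5,6)–(6,6) (column 6).
Same diagonal: (3,3)–(6,6) (|3−6| = |3−6| = 3); (3,3)–(7,7) (|3−7| = |3−7| = 4); (6,6)–(7,7) (|6−7| = |6−7| = 1).
Total attacking pairs: 5.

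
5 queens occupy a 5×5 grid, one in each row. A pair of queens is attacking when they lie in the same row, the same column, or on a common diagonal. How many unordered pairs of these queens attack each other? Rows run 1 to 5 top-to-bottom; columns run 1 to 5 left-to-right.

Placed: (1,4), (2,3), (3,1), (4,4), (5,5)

3

Same column: (1,4)–(4,4) (column 4).
Same diagonal: (1,4)–(2,3) (|1−2| = |4−3| = 1); (4,4)–(5,5) (|4−5| = |4−5| = 1).
Total attacking pairs: 3.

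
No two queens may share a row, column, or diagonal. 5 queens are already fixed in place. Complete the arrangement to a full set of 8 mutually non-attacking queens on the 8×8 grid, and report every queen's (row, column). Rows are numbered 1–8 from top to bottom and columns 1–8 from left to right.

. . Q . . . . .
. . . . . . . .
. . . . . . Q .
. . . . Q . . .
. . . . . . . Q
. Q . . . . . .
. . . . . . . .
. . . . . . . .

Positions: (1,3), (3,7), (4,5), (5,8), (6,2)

(1,3) (2,1) (3,7) (4,5) (5,8) (6,2) (7,4) (8,6)

Row 2: attacked by (1,3)→{2,3,4}; (3,7)→{6,7,8}; (4,5)→{3,5,7}; (5,8)→{5,8}; (6,2)→{2,6}. Safe: 1. Place at column 1.
Row 7: attacked by (1,3)→{3}; (2,1)→{1,6}; (3,7)→{3,7}; (4,5)→{2,5,8}; (5,8)→{6,8}; (6,2)→{1,2,3}. Safe: 4. Place at column 4.
Row 8: attacked by (1,3)→{3}; (2,1)→{1,7}; (3,7)→{2,7}; (4,5)→{1,5}; (5,8)→{5,8}; (6,2)→{2,4}; (7,4)→{3,4,5}. Safe: 6. Place at column 6.
Columns [3, 1, 7, 5, 8, 2, 4, 6], r−c [-2, 1, -4, -1, -3, 4, 3, 2], r+c [4, 3, 10, 9, 13, 8, 11, 14] are all distinct, so no two queens attack.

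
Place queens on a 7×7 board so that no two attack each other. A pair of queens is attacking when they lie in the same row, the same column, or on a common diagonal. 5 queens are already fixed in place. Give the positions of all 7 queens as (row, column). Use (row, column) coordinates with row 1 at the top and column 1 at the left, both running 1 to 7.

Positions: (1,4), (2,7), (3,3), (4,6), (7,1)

(1,4) (2,7) (3,3) (4,6) (5,2) (6,5) (7,1)

Row 5: attacked by (1,4)→{4}; (2,7)→{4,7}; (3,3)→{1,3,5}; (4,6)→{5,6,7}; (7,1)→{1,3}. Safe: 2. Place at column 2.
Row 6: attacked by (1,4)→{4}; (2,7)→{3,7}; (3,3)→{3,6}; (4,6)→{4,6}; (5,2)→{1,2,3}; (7,1)→{1,2}. Safe: 5. Place at column 5.
Columns [4, 7, 3, 6, 2, 5, 1], r−c [-3, -5, 0, -2, 3, 1, 6], r+c [5, 9, 6, 10, 7, 11, 8] are all distinct, so no two queens attack.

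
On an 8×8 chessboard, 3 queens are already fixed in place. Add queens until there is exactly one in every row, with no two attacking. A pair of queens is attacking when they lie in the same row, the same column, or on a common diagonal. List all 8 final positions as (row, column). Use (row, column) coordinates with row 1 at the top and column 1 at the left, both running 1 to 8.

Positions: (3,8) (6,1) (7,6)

Row 1: attacked by (3,8)→{6,8}; (6,1)→{1,6}; (7,6)→{6}. Safe: 2, 3, 4, 5, 7. Place at column 7.
Row 2: attacked by (1,7)→{6,7,8}; (3,8)→{7,8}; (6,1)→{1,5}; (7,6)→{1,6}. Safe: 2, 3, 4. Place at column 3.
Row 4: attacked by (1,7)→{4,7}; (2,3)→{1,3,5}; (3,8)→{7,8}; (6,1)→{1,3}; (7,6)→{3,6}. Safe: 2. Place at column 2.
Row 5: attacked by (1,7)→{3,7}; (2,3)→{3,6}; (3,8)→{6,8}; (4,2)→{1,2,3}; (6,1)→{1,2}; (7,6)→{4,6,8}. Safe: 5. Place at column 5.
Row 8: attacked by (1,7)→{7}; (2,3)→{3}; (3,8)→{3,8}; (4,2)→{2,6}; (5,5)→{2,5,8}; (6,1)→{1,3}; (7,6)→{5,6,7}. Safe: 4. Place at column 4.
Columns [7, 3, 8, 2, 5, 1, 6, 4], r−c [-6, -1, -5, 2, 0, 5, 1, 4], r+c [8, 5, 11, 6, 10, 7, 13, 12] are all distinct, so no two queens attack.

(1,7) (2,3) (3,8) (4,2) (5,5) (6,1) (7,6) (8,4)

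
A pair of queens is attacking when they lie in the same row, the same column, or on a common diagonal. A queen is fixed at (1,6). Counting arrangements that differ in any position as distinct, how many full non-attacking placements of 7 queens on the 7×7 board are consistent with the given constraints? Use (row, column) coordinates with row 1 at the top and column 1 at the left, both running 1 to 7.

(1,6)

7

Branch on row 2: col 1 → 1; col 2 → 1; col 3 → 3; col 4 → 2.
Sum: 1 + 1 + 3 + 2 = 7.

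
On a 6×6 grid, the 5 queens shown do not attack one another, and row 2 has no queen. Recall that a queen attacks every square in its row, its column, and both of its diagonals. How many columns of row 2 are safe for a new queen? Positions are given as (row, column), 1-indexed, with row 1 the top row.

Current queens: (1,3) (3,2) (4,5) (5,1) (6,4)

1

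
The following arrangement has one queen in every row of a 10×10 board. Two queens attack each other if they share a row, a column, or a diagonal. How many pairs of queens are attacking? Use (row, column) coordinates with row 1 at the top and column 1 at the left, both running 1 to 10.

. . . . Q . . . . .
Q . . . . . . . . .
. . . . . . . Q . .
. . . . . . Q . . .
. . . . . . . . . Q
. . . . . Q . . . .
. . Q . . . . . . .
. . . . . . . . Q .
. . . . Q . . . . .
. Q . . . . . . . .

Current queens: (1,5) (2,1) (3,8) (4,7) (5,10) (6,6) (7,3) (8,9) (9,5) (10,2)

5

Same column: (1,5)–(9,5) (column 5).
Same diagonal: (3,8)–(4,7) (|3−4| = |8−7| = 1); (3,8)–(5,10) (|3−5| = |8−10| = 2); (6,6)–(10,2) (|6−10| = |6−2| = 4); (7,3)–(9,5) (|7−9| = |3−5| = 2).
Total attacking pairs: 5.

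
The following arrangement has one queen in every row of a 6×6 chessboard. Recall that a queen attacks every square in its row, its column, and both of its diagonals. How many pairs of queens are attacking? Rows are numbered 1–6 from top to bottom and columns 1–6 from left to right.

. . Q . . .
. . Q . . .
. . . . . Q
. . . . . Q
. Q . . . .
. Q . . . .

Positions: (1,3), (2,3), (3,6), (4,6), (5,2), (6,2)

4

Same column: (1,3)–(2,3) (column 3); (3,6)–(4,6) (column 6); (5,2)–(6,2) (column 2).
Same diagonal: (1,3)–(4,6) (|1−4| = |3−6| = 3).
Total attacking pairs: 4.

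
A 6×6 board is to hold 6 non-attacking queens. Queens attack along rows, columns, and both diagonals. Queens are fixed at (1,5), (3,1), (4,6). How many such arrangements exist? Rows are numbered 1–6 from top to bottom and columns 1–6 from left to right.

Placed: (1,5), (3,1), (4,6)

Branch on row 2: col 3 → 1.
Sum: 1 = 1.

1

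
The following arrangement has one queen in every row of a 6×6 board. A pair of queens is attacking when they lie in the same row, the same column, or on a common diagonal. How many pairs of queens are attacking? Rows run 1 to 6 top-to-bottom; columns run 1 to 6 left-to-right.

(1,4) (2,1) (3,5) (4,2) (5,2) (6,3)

2

Same column: (4,2)–(5,2) (column 2).
Same diagonal: (5,2)–(6,3) (|5−6| = |2−3| = 1).
Total attacking pairs: 2.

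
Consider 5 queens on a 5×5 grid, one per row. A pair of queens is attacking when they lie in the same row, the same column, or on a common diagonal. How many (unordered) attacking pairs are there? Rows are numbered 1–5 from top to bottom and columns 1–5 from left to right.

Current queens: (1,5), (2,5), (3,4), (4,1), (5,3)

Same column: (1,5)–(2,5) (column 5).
Same diagonal: (2,5)–(3,4) (|2−3| = |5−4| = 1).
Total attacking pairs: 2.

2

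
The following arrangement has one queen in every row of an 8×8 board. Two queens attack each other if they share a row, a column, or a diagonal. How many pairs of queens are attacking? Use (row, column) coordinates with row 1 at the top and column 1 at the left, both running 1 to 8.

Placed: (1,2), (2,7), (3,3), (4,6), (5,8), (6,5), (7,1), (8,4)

All columns are distinct and no two queens satisfy |Δrow| = |Δcol|, so no pair attacks.

0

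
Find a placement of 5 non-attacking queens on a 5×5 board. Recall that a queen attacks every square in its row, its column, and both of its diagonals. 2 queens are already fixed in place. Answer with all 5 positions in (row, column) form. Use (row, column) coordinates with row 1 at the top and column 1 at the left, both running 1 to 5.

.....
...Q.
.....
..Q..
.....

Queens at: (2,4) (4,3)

(1,2) (2,4) (3,1) (4,3) (5,5)

Row 1: attacked by (2,4)→{3,4,5}; (4,3)→{3}. Safe: 1, 2. Place at column 2.
Row 3: attacked by (1,2)→{2,4}; (2,4)→{3,4,5}; (4,3)→{2,3,4}. Safe: 1. Place at column 1.
Row 5: attacked by (1,2)→{2}; (2,4)→{1,4}; (3,1)→{1,3}; (4,3)→{2,3,4}. Safe: 5. Place at column 5.
Columns [2, 4, 1, 3, 5], r−c [-1, -2, 2, 1, 0], r+c [3, 6, 4, 7, 10] are all distinct, so no two queens attack.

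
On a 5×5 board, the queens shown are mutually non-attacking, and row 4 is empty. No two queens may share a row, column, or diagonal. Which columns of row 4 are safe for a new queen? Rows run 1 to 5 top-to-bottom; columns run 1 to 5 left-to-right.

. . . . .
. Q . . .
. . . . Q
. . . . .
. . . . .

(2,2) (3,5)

(2,2) attacks row 4 at column 2 and diagonals 4.
(3,5) attacks row 4 at column 5 and diagonals 4.
Attacked columns: {2, 4, 5}. Safe: {1, 3}.

columns 1, 3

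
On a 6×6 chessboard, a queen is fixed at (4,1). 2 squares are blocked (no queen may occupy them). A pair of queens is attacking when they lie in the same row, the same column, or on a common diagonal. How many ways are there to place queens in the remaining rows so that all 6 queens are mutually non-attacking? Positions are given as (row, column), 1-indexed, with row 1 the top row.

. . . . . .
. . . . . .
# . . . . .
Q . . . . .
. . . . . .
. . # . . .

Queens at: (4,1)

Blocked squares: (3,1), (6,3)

Branch on row 1: col 2 → 1; col 3 → 0; col 5 → 0; col 6 → 0.
Sum: 1 + 0 + 0 + 0 = 1.

1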